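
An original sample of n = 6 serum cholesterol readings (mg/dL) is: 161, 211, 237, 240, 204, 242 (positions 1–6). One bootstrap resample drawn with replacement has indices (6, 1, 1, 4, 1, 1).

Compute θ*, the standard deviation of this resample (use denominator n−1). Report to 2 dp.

θ* = 41.32

Resample values: 242, 161, 161, 240, 161, 161.
Mean = 187.6667; sum of squared deviations = 8535.3333
s² = 8535.3333 / 5 = 1707.0667
s = √1707.0667 = 41.32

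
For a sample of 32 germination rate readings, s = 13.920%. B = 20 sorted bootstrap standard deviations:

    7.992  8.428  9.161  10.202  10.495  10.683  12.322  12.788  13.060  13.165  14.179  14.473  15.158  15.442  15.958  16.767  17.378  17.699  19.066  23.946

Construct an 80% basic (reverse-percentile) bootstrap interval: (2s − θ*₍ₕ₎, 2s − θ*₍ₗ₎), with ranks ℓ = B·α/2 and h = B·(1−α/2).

Percentile endpoints at ranks 2 and 18: θ*₍2₎ = 8.428, θ*₍18₎ = 17.699.
Basic interval reflects these around s:
  lower = 2 × 13.920 − 17.699 = 10.141
  upper = 2 × 13.920 − 8.428 = 19.412

(10.141, 19.412)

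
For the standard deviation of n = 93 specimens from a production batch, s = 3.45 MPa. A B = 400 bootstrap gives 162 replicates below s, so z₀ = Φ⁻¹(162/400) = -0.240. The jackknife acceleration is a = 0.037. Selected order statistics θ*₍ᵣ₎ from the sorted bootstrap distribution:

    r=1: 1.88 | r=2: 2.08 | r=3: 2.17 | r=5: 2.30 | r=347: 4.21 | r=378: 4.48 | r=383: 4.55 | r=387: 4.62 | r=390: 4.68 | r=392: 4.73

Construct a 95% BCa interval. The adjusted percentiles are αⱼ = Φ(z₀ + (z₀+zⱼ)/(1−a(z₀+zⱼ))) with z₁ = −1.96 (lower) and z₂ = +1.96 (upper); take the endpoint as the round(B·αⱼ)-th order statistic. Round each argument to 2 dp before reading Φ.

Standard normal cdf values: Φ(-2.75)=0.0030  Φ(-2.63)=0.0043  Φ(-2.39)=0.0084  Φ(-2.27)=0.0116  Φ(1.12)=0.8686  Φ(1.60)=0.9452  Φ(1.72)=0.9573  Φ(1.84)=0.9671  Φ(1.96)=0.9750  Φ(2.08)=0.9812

Lower: z₀ + z₁ = -0.240 + (-1.960) = -2.200; 1 − a(z₀+z₁) = 1 − (0.037)(-2.200) = 1.0814; argument = -0.240 + (-2.200)/1.0814 = -2.2744 → -2.27.
α₁ = Φ(-2.27) = 0.0116; rank = round(400 × 0.0116) = 5; θ*₍5₎ = 2.30.
Upper: z₀ + z₂ = 1.720; 1 − a(z₀+z₂) = 0.9364; argument = 1.5969 → 1.60; α₂ = 0.9452; rank = 378; θ*₍378₎ = 4.48.

(2.30, 4.48)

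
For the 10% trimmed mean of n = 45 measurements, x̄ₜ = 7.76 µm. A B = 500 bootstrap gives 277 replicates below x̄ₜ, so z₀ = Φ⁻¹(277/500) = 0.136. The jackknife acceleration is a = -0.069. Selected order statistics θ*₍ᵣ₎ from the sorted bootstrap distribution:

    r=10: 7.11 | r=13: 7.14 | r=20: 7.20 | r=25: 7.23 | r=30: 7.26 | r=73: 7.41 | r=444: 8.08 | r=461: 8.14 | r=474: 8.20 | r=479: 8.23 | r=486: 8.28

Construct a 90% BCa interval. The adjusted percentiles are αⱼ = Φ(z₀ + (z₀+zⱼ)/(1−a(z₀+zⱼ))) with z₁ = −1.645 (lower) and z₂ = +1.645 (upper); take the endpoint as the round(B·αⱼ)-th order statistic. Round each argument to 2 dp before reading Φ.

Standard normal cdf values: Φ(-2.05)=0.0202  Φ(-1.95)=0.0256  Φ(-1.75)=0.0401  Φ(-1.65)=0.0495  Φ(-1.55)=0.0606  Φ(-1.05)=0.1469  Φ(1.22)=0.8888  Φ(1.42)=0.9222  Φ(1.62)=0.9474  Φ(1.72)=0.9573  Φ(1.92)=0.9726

Lower: z₀ + z₁ = 0.136 + (-1.645) = -1.509; 1 − a(z₀+z₁) = 1 − (-0.069)(-1.509) = 0.8959; argument = 0.136 + (-1.509)/0.8959 = -1.5484 → -1.55.
α₁ = Φ(-1.55) = 0.0606; rank = round(500 × 0.0606) = 30; θ*₍30₎ = 7.26.
Upper: z₀ + z₂ = 1.781; 1 − a(z₀+z₂) = 1.1229; argument = 1.7221 → 1.72; α₂ = 0.9573; rank = 479; θ*₍479₎ = 8.23.

(7.26, 8.23)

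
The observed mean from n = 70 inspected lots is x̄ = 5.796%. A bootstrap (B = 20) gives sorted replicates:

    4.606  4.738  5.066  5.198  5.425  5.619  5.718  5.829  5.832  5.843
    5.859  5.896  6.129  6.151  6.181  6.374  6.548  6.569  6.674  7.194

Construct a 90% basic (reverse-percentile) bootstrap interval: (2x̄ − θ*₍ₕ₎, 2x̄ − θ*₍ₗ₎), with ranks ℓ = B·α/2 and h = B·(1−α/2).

Percentile endpoints at ranks 1 and 19: θ*₍1₎ = 4.606, θ*₍19₎ = 6.674.
Basic interval reflects these around x̄:
  lower = 2 × 5.796 − 6.674 = 4.918
  upper = 2 × 5.796 − 4.606 = 6.986

(4.918, 6.986)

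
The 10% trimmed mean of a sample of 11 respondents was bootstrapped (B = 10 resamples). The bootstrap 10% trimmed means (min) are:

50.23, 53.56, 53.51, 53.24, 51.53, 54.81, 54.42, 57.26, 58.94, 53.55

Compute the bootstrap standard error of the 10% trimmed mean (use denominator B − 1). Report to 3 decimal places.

Bootstrap SE is the standard deviation of the 10 replicate 10% trimmed means.
Mean of replicates: (50.23 + 53.56 + 53.51 + 53.24 + 51.53 + 54.81 + 54.42 + 57.26 + 58.94 + 53.55) / 10 = 541.0500 / 10 = 54.1050
Sum of squared deviations: (−3.8750)² + (−0.5450)² + (−0.5950)² + (−0.8650)² + (−2.5750)² + (+0.7050)² + (+0.3150)² + (+3.1550)² + (+4.8350)² + (−0.5550)² = 57.2810
Variance = 57.2810 / 9 = 6.3646
SE* = √6.3646

SE* = 2.523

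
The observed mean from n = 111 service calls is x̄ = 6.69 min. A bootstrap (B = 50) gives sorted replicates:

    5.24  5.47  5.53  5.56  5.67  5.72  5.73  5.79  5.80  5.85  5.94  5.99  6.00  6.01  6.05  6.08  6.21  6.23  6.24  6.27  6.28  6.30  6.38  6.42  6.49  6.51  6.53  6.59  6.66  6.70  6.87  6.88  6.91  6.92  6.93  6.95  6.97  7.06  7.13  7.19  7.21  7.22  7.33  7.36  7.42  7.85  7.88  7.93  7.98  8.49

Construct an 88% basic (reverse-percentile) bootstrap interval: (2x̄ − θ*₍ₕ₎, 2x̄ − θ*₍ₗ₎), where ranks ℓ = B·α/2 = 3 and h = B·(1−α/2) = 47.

(5.50, 7.85)

Percentile endpoints at ranks 3 and 47: θ*₍3₎ = 5.53, θ*₍47₎ = 7.88.
Basic interval reflects these around x̄:
  lower = 2 × 6.69 − 7.88 = 5.50
  upper = 2 × 6.69 − 5.53 = 7.85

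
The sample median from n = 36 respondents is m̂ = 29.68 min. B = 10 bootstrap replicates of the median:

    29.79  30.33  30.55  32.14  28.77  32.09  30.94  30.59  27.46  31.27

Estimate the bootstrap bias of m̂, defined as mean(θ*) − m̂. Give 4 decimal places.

bias = +0.7130

mean(θ*) = (29.79 + 30.33 + 30.55 + 32.14 + 28.77 + 32.09 + 30.94 + 30.59 + 27.46 + 31.27) / 10 = 30.39300
bias = 30.39300 − 29.68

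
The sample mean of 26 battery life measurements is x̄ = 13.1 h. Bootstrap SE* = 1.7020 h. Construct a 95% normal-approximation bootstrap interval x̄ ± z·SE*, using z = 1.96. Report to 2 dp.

(9.76, 16.44)

Margin = 1.96 × 1.7020 = 3.336
Interval: 13.1 ± 3.336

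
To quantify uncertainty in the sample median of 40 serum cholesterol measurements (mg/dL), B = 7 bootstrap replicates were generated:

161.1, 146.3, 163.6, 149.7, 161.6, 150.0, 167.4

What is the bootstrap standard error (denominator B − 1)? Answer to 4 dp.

SE* = 8.2300

Bootstrap SE is the standard deviation of the 7 replicate medians.
Mean of replicates: (161.1 + 146.3 + 163.6 + 149.7 + 161.6 + 150.0 + 167.4) / 7 = 1099.70000 / 7 = 157.10000
Sum of squared deviations: (+4.00000)² + (−10.80000)² + (+6.50000)² + (−7.40000)² + (+4.50000)² + (−7.10000)² + (+10.30000)² = 406.40000
Variance = 406.40000 / 6 = 67.73333
SE* = √67.73333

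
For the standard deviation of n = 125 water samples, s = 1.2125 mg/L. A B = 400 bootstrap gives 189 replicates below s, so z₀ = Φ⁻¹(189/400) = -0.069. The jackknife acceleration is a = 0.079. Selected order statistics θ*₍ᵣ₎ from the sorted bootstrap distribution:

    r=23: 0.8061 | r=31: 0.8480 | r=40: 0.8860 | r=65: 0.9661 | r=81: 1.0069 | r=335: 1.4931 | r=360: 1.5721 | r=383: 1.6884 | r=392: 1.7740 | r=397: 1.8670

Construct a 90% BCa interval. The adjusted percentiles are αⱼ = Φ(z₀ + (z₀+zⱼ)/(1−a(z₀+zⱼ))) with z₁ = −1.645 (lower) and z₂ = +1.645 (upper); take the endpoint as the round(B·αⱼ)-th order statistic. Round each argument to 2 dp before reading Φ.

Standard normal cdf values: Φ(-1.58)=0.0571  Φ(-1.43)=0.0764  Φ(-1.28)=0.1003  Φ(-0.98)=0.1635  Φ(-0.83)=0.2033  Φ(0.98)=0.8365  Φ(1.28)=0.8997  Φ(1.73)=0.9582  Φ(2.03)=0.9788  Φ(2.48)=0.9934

Lower: z₀ + z₁ = -0.069 + (-1.645) = -1.714; 1 − a(z₀+z₁) = 1 − (0.079)(-1.714) = 1.1354; argument = -0.069 + (-1.714)/1.1354 = -1.5786 → -1.58.
α₁ = Φ(-1.58) = 0.0571; rank = round(400 × 0.0571) = 23; θ*₍23₎ = 0.8061.
Upper: z₀ + z₂ = 1.576; 1 − a(z₀+z₂) = 0.8755; argument = 1.7311 → 1.73; α₂ = 0.9582; rank = 383; θ*₍383₎ = 1.6884.

(0.8061, 1.6884)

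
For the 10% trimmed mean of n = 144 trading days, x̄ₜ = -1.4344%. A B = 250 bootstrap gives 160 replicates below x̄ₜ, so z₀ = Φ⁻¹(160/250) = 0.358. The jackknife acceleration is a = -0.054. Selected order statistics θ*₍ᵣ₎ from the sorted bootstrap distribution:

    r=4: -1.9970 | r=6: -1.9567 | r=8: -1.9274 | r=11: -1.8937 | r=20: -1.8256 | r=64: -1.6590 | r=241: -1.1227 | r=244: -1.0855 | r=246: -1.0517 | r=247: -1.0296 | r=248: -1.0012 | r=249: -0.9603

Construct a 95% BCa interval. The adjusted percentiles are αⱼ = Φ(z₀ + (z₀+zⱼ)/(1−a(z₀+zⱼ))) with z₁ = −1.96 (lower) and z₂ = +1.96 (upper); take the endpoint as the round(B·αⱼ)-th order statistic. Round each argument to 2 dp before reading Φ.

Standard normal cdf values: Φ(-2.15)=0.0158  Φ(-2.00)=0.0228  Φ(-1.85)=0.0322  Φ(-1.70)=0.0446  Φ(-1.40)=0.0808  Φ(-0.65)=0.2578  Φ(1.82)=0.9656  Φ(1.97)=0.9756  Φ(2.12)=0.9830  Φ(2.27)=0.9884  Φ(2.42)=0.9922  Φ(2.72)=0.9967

(-1.8256, -1.0012)

Lower: z₀ + z₁ = 0.358 + (-1.960) = -1.602; 1 − a(z₀+z₁) = 1 − (-0.054)(-1.602) = 0.9135; argument = 0.358 + (-1.602)/0.9135 = -1.3957 → -1.40.
α₁ = Φ(-1.40) = 0.0808; rank = round(250 × 0.0808) = 20; θ*₍20₎ = -1.8256.
Upper: z₀ + z₂ = 2.318; 1 − a(z₀+z₂) = 1.1252; argument = 2.4181 → 2.42; α₂ = 0.9922; rank = 248; θ*₍248₎ = -1.0012.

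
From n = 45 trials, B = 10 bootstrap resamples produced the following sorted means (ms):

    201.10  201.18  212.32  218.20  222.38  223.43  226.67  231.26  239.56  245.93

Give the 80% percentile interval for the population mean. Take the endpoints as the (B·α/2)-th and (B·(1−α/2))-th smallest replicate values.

α = 0.20; lower rank = 10 × 0.100 = 1; upper rank = 10 × 0.900 = 9.
The 1st smallest replicate is 201.10; the 9th is 239.56.

(201.10, 239.56)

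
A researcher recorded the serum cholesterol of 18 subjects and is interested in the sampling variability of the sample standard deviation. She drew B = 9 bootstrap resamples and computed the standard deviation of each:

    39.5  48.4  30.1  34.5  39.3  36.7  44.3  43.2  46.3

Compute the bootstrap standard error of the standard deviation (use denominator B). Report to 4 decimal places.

Bootstrap SE is the standard deviation of the 9 replicate standard deviations.
Mean of replicates: (39.5 + 48.4 + 30.1 + 34.5 + 39.3 + 36.7 + 44.3 + 43.2 + 46.3) / 9 = 362.30000 / 9 = 40.25556
Sum of squared deviations: (−0.75556)² + (+8.14444)² + (−10.15556)² + (−5.75556)² + (−0.95556)² + (−3.55556)² + (+4.04444)² + (+2.94444)² + (+6.04444)² = 278.28222
Variance = 278.28222 / 9 = 30.92025
SE* = √30.92025

SE* = 5.5606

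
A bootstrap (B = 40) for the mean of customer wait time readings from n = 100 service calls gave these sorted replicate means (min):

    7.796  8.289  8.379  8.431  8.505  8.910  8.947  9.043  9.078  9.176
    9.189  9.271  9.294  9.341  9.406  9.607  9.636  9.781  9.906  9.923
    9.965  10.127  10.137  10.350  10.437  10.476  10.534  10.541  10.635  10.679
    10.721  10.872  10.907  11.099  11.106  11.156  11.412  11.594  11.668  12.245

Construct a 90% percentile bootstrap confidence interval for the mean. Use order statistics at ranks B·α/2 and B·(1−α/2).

(8.289, 11.594)

α = 0.10; lower rank = 40 × 0.050 = 2; upper rank = 40 × 0.950 = 38.
The 2nd smallest replicate is 8.289; the 38th is 11.594.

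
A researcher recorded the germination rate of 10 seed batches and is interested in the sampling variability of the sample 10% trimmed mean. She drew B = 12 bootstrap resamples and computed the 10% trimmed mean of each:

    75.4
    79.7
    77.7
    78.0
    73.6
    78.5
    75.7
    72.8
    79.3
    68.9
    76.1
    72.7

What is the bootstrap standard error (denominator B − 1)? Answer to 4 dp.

SE* = 3.2249

Bootstrap SE is the standard deviation of the 12 replicate 10% trimmed means.
Mean of replicates: (75.4 + 79.7 + 77.7 + 78.0 + 73.6 + 78.5 + 75.7 + 72.8 + 79.3 + 68.9 + 76.1 + 72.7) / 12 = 908.40000 / 12 = 75.70000
Sum of squared deviations: (−0.30000)² + (+4.00000)² + (+2.00000)² + (+2.30000)² + (−2.10000)² + (+2.80000)² + (+0.00000)² + (−2.90000)² + (+3.60000)² + (−6.80000)² + (+0.40000)² + (−3.00000)² = 114.40000
Variance = 114.40000 / 11 = 10.40000
SE* = √10.40000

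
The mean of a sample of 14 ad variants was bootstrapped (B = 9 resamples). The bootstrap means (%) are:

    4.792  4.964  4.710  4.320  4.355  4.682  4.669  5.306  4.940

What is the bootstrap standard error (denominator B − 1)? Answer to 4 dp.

SE* = 0.3055

Bootstrap SE is the standard deviation of the 9 replicate means.
Mean of replicates: (4.792 + 4.964 + 4.710 + 4.320 + 4.355 + 4.682 + 4.669 + 5.306 + 4.940) / 9 = 42.73800 / 9 = 4.74867
Sum of squared deviations: (+0.04333)² + (+0.21533)² + (−0.03867)² + (−0.42867)² + (−0.39367)² + (−0.06667)² + (−0.07967)² + (+0.55733)² + (+0.19133)² = 0.74649
Variance = 0.74649 / 8 = 0.09331
SE* = √0.09331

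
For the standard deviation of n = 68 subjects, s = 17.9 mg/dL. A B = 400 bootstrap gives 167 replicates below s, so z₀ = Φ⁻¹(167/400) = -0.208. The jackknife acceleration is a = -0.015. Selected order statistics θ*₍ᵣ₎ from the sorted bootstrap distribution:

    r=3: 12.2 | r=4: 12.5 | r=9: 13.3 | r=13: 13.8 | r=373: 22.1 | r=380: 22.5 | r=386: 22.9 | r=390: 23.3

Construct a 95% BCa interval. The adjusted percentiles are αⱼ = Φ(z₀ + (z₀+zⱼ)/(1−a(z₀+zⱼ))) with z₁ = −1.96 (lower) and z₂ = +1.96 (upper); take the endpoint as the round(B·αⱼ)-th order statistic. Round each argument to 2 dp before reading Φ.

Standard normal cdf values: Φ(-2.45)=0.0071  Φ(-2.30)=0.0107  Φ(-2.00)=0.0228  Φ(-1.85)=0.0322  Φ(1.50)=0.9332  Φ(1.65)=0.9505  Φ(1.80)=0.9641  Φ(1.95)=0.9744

Lower: z₀ + z₁ = -0.208 + (-1.960) = -2.168; 1 − a(z₀+z₁) = 1 − (-0.015)(-2.168) = 0.9675; argument = -0.208 + (-2.168)/0.9675 = -2.4489 → -2.45.
α₁ = Φ(-2.45) = 0.0071; rank = round(400 × 0.0071) = 3; θ*₍3₎ = 12.2.
Upper: z₀ + z₂ = 1.752; 1 − a(z₀+z₂) = 1.0263; argument = 1.4991 → 1.50; α₂ = 0.9332; rank = 373; θ*₍373₎ = 22.1.

(12.2, 22.1)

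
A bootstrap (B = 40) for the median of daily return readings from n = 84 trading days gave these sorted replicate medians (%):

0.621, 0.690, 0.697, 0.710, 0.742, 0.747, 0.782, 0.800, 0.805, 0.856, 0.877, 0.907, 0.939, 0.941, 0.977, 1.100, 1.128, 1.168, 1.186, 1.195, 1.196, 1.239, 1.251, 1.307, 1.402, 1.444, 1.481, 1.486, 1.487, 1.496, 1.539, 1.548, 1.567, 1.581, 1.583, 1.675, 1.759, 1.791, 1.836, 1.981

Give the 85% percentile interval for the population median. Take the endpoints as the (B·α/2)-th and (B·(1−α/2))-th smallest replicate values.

α = 0.15; lower rank = 40 × 0.075 = 3; upper rank = 40 × 0.925 = 37.
The 3rd smallest replicate is 0.697; the 37th is 1.759.

(0.697, 1.759)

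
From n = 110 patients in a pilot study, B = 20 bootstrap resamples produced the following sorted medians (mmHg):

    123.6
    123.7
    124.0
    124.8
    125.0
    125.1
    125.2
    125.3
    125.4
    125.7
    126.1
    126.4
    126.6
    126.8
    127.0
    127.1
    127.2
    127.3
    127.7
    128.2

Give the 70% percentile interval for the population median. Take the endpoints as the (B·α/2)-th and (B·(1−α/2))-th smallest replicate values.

α = 0.30; lower rank = 20 × 0.150 = 3; upper rank = 20 × 0.850 = 17.
The 3rd smallest replicate is 124.0; the 17th is 127.2.

(124.0, 127.2)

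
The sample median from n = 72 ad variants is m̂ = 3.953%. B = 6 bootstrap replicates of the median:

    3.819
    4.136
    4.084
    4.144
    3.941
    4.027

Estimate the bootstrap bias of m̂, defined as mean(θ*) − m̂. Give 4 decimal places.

mean(θ*) = (3.819 + 4.136 + 4.084 + 4.144 + 3.941 + 4.027) / 6 = 4.02517
bias = 4.02517 − 3.953

bias = +0.0722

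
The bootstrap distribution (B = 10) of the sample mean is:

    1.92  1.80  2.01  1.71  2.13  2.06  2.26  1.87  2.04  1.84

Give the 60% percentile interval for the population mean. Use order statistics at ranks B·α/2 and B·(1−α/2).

(1.80, 2.06)

Sorted replicates: 1.71, 1.80, 1.84, 1.87, 1.92, 2.01, 2.04, 2.06, 2.13, 2.26
α = 0.40; lower rank = 10 × 0.200 = 2; upper rank = 10 × 0.800 = 8.
The 2nd smallest replicate is 1.80; the 8th is 2.06.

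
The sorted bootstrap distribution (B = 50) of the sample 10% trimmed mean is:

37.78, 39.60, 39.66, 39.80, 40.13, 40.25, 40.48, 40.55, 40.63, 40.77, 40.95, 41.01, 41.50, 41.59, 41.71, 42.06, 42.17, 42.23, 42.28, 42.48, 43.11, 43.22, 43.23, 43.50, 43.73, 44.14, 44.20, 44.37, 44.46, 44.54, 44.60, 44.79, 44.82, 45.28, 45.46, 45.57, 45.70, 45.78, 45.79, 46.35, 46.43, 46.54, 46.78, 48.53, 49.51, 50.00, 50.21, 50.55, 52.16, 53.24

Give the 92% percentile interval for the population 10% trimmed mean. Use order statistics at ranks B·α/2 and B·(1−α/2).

α = 0.08; lower rank = 50 × 0.040 = 2; upper rank = 50 × 0.960 = 48.
The 2nd smallest replicate is 39.60; the 48th is 50.55.

(39.60, 50.55)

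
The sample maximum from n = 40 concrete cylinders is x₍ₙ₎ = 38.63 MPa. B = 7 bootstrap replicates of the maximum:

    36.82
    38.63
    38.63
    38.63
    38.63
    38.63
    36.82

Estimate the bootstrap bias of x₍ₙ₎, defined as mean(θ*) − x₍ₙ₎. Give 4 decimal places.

mean(θ*) = (36.82 + 38.63 + 38.63 + 38.63 + 38.63 + 38.63 + 36.82) / 7 = 38.11286
bias = 38.11286 − 38.63

bias = −0.5171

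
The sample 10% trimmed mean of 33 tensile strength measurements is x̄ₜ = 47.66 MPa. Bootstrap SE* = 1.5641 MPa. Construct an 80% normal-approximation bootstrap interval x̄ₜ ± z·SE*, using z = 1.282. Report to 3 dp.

(45.655, 49.665)

Margin = 1.282 × 1.5641 = 2.0052
Interval: 47.66 ± 2.0052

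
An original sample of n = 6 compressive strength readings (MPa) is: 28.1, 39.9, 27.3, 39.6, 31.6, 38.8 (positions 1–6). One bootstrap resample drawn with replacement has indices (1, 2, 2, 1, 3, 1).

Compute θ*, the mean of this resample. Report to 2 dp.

Resample values: 28.1, 39.9, 39.9, 28.1, 27.3, 28.1.
Mean = (28.1 + 39.9 + 39.9 + 28.1 + 27.3 + 28.1) / 6 = 191.40 / 6 = 31.90

θ* = 31.90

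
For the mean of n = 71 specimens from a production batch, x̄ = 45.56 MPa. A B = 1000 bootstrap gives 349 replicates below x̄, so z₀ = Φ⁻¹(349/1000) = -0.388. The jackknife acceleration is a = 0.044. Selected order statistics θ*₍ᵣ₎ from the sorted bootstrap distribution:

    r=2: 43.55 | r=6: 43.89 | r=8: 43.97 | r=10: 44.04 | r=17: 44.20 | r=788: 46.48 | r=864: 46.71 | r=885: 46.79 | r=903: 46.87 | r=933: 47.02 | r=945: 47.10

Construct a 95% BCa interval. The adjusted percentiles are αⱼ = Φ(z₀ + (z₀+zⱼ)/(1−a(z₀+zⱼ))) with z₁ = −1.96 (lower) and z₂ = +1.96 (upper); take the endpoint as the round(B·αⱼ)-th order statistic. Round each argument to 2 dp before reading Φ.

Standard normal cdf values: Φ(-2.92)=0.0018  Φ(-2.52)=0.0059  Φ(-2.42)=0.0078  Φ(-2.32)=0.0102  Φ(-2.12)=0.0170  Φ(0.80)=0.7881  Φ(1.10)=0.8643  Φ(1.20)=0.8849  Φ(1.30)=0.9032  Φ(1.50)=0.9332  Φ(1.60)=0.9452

(43.89, 46.87)

Lower: z₀ + z₁ = -0.388 + (-1.960) = -2.348; 1 − a(z₀+z₁) = 1 − (0.044)(-2.348) = 1.1033; argument = -0.388 + (-2.348)/1.1033 = -2.5161 → -2.52.
α₁ = Φ(-2.52) = 0.0059; rank = round(1000 × 0.0059) = 6; θ*₍6₎ = 43.89.
Upper: z₀ + z₂ = 1.572; 1 − a(z₀+z₂) = 0.9308; argument = 1.3008 → 1.30; α₂ = 0.9032; rank = 903; θ*₍903₎ = 46.87.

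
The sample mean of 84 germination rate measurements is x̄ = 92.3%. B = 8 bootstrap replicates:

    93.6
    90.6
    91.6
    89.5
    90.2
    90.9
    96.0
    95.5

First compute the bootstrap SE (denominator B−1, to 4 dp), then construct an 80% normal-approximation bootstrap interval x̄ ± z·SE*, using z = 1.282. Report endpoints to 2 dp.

Mean of replicates = 92.2375; sum of squared deviations = 43.1787; SE* = √(43.1787/7) = 2.4836
Margin = 1.282 × 2.4836 = 3.184
Interval: 92.3 ± 3.184

(89.12, 95.48)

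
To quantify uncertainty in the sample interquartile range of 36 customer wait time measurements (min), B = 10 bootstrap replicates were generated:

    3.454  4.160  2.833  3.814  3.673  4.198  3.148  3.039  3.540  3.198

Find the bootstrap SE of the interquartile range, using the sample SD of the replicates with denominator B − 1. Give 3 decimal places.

Bootstrap SE is the standard deviation of the 10 replicate interquartile ranges.
Mean of replicates: (3.454 + 4.160 + 2.833 + 3.814 + 3.673 + 4.198 + 3.148 + 3.039 + 3.540 + 3.198) / 10 = 35.0570 / 10 = 3.5057
Sum of squared deviations: (−0.0517)² + (+0.6543)² + (−0.6727)² + (+0.3083)² + (+0.1673)² + (+0.6923)² + (−0.3577)² + (−0.4667)² + (+0.0343)² + (−0.3077)² = 1.9272
Variance = 1.9272 / 9 = 0.2141
SE* = √0.2141

SE* = 0.463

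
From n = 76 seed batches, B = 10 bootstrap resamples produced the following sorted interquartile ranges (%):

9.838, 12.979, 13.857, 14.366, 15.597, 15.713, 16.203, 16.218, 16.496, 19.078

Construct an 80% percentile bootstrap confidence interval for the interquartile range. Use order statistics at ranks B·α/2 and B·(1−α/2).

(9.838, 16.496)

α = 0.20; lower rank = 10 × 0.100 = 1; upper rank = 10 × 0.900 = 9.
The 1st smallest replicate is 9.838; the 9th is 16.496.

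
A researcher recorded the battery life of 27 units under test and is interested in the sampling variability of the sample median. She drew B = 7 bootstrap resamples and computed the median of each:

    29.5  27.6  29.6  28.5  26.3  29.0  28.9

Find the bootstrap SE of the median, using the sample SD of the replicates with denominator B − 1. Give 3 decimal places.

Bootstrap SE is the standard deviation of the 7 replicate medians.
Mean of replicates: (29.5 + 27.6 + 29.6 + 28.5 + 26.3 + 29.0 + 28.9) / 7 = 199.4000 / 7 = 28.4857
Sum of squared deviations: (+1.0143)² + (−0.8857)² + (+1.1143)² + (+0.0143)² + (−2.1857)² + (+0.5143)² + (+0.4143)² = 8.2686
Variance = 8.2686 / 6 = 1.3781
SE* = √1.3781

SE* = 1.174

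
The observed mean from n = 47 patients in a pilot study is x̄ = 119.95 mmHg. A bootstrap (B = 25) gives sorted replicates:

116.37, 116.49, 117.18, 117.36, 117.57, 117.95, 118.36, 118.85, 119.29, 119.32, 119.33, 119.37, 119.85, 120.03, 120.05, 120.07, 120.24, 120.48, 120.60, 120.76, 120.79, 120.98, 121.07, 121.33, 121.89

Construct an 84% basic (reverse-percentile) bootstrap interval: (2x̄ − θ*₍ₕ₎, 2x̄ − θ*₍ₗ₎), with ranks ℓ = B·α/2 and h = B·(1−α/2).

Percentile endpoints at ranks 2 and 23: θ*₍2₎ = 116.49, θ*₍23₎ = 121.07.
Basic interval reflects these around x̄:
  lower = 2 × 119.95 − 121.07 = 118.83
  upper = 2 × 119.95 − 116.49 = 123.41

(118.83, 123.41)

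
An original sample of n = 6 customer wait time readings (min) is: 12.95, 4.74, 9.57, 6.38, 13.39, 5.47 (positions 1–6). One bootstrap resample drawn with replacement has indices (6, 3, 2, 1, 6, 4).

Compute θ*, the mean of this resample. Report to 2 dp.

Resample values: 5.47, 9.57, 4.74, 12.95, 5.47, 6.38.
Mean = (5.47 + 9.57 + 4.74 + 12.95 + 5.47 + 6.38) / 6 = 44.580 / 6 = 7.43

θ* = 7.43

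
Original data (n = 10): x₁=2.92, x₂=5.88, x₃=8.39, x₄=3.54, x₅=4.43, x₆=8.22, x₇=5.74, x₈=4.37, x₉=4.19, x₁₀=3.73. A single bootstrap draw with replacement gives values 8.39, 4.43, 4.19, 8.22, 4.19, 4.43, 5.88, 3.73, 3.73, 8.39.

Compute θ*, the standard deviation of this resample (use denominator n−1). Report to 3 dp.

θ* = 2.006

Mean = 5.5580; sum of squared deviations = 36.2012
s² = 36.2012 / 9 = 4.0224
s = √4.0224 = 2.006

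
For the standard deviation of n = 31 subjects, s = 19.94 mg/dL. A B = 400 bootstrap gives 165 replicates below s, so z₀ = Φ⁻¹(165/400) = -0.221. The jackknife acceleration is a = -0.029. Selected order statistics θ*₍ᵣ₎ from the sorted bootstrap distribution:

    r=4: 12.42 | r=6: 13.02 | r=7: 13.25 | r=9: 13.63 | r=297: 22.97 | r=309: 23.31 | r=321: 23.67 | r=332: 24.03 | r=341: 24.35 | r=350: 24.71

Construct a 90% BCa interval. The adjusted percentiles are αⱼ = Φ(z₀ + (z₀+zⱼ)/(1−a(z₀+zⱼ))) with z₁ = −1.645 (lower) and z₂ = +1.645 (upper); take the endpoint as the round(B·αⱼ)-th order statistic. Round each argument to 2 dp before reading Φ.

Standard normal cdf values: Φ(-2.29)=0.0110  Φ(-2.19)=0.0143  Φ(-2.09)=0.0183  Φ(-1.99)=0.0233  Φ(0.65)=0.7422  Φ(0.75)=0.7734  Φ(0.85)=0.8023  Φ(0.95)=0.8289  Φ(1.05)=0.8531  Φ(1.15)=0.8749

(13.02, 24.71)

Lower: z₀ + z₁ = -0.221 + (-1.645) = -1.866; 1 − a(z₀+z₁) = 1 − (-0.029)(-1.866) = 0.9459; argument = -0.221 + (-1.866)/0.9459 = -2.1938 → -2.19.
α₁ = Φ(-2.19) = 0.0143; rank = round(400 × 0.0143) = 6; θ*₍6₎ = 13.02.
Upper: z₀ + z₂ = 1.424; 1 − a(z₀+z₂) = 1.0413; argument = 1.1465 → 1.15; α₂ = 0.8749; rank = 350; θ*₍350₎ = 24.71.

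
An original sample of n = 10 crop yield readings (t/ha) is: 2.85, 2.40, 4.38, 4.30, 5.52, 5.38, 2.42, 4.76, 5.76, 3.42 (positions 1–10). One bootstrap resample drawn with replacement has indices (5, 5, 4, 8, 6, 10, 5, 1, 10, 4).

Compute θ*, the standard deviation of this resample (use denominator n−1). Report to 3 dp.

θ* = 1.005

Resample values: 5.52, 5.52, 4.30, 4.76, 5.38, 3.42, 5.52, 2.85, 3.42, 4.30.
Mean = 4.4990; sum of squared deviations = 9.0985
s² = 9.0985 / 9 = 1.0109
s = √1.0109 = 1.005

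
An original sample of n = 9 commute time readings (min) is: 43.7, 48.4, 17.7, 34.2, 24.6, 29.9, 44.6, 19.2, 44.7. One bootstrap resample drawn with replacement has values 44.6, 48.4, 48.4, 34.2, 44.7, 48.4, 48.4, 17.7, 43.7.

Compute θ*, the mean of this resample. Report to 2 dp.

θ* = 42.06

Mean = (44.6 + 48.4 + 48.4 + 34.2 + 44.7 + 48.4 + 48.4 + 17.7 + 43.7) / 9 = 378.50 / 9 = 42.06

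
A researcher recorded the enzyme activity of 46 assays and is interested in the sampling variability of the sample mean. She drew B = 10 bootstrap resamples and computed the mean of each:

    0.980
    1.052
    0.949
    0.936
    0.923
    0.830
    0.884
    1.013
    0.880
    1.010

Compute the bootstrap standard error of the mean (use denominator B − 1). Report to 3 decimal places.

Bootstrap SE is the standard deviation of the 10 replicate means.
Mean of replicates: (0.980 + 1.052 + 0.949 + 0.936 + 0.923 + 0.830 + 0.884 + 1.013 + 0.880 + 1.010) / 10 = 9.4570 / 10 = 0.9457
Sum of squared deviations: (+0.0343)² + (+0.1063)² + (+0.0033)² + (−0.0097)² + (−0.0227)² + (−0.1157)² + (−0.0617)² + (+0.0673)² + (−0.0657)² + (+0.0643)² = 0.0433
Variance = 0.0433 / 9 = 0.0048
SE* = √0.0048

SE* = 0.069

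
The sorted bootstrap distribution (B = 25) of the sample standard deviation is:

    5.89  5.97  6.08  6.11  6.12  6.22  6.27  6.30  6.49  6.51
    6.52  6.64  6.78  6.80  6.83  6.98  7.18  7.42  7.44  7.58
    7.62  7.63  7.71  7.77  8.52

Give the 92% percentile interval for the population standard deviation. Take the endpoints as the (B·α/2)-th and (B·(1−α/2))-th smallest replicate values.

α = 0.08; lower rank = 25 × 0.040 = 1; upper rank = 25 × 0.960 = 24.
The 1st smallest replicate is 5.89; the 24th is 7.77.

(5.89, 7.77)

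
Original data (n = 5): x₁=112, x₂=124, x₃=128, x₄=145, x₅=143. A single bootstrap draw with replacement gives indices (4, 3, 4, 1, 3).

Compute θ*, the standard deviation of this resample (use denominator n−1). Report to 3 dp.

θ* = 13.867

Resample values: 145, 128, 145, 112, 128.
Mean = 131.6000; sum of squared deviations = 769.2000
s² = 769.2000 / 4 = 192.3000
s = √192.3000 = 13.867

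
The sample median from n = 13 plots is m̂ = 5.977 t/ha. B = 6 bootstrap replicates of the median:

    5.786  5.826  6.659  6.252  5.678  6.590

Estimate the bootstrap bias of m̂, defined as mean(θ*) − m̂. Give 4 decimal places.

bias = +0.1548

mean(θ*) = (5.786 + 5.826 + 6.659 + 6.252 + 5.678 + 6.590) / 6 = 6.13183
bias = 6.13183 − 5.977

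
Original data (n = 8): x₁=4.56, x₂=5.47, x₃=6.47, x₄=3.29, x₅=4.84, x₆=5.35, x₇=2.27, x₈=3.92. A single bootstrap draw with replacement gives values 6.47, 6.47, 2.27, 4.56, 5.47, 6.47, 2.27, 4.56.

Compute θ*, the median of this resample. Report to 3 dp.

θ* = 5.015

Sorted: 2.27, 2.27, 4.56, 4.56, 5.47, 6.47, 6.47, 6.47
Median = average of the two middle values = 5.015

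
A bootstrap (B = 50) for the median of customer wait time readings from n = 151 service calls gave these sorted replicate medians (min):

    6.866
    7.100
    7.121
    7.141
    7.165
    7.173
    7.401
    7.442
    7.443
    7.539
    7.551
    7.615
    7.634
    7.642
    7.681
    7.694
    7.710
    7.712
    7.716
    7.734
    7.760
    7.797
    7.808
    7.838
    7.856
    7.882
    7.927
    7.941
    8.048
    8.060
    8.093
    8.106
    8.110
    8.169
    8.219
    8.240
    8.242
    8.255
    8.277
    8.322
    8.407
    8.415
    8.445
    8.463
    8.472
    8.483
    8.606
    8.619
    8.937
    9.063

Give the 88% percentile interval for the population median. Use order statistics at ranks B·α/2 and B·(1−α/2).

(7.121, 8.606)

α = 0.12; lower rank = 50 × 0.060 = 3; upper rank = 50 × 0.940 = 47.
The 3rd smallest replicate is 7.121; the 47th is 8.606.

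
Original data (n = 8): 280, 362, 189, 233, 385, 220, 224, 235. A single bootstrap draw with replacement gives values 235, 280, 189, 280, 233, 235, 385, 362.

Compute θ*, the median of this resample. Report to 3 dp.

θ* = 257.500

Sorted: 189, 233, 235, 235, 280, 280, 362, 385
Median = average of the two middle values = 257.500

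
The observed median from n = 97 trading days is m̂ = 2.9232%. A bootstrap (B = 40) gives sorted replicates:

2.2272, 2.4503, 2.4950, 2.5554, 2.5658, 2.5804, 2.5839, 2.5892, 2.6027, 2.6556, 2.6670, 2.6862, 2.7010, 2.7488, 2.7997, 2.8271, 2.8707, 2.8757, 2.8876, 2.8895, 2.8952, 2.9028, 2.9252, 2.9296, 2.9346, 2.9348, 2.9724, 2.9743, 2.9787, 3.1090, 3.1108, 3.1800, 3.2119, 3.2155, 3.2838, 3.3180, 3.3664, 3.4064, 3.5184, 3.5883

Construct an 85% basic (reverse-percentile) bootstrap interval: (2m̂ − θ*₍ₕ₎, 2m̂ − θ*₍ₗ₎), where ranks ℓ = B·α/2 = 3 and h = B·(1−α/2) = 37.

Percentile endpoints at ranks 3 and 37: θ*₍3₎ = 2.4950, θ*₍37₎ = 3.3664.
Basic interval reflects these around m̂:
  lower = 2 × 2.9232 − 3.3664 = 2.4800
  upper = 2 × 2.9232 − 2.4950 = 3.3514

(2.4800, 3.3514)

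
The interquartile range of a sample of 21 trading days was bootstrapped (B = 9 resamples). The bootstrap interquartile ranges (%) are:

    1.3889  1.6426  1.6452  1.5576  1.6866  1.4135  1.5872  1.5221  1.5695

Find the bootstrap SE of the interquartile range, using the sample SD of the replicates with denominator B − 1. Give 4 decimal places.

Bootstrap SE is the standard deviation of the 9 replicate interquartile ranges.
Mean of replicates: (1.3889 + 1.6426 + 1.6452 + 1.5576 + 1.6866 + 1.4135 + 1.5872 + 1.5221 + 1.5695) / 9 = 14.01320 / 9 = 1.55702
Sum of squared deviations: (−0.16812)² + (+0.08558)² + (+0.08818)² + (+0.00058)² + (+0.12958)² + (−0.14352)² + (+0.03018)² + (−0.03492)² + (+0.01248)² = 0.08304
Variance = 0.08304 / 8 = 0.01038
SE* = √0.01038

SE* = 0.1019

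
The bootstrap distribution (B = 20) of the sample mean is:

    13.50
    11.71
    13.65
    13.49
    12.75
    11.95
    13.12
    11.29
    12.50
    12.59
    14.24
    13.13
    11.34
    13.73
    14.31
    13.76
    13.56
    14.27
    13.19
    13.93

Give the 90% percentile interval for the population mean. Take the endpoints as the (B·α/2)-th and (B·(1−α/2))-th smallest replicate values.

Sorted replicates: 11.29, 11.34, 11.71, 11.95, 12.50, 12.59, 12.75, 13.12, 13.13, 13.19, 13.49, 13.50, 13.56, 13.65, 13.73, 13.76, 13.93, 14.24, 14.27, 14.31
α = 0.10; lower rank = 20 × 0.050 = 1; upper rank = 20 × 0.950 = 19.
The 1st smallest replicate is 11.29; the 19th is 14.27.

(11.29, 14.27)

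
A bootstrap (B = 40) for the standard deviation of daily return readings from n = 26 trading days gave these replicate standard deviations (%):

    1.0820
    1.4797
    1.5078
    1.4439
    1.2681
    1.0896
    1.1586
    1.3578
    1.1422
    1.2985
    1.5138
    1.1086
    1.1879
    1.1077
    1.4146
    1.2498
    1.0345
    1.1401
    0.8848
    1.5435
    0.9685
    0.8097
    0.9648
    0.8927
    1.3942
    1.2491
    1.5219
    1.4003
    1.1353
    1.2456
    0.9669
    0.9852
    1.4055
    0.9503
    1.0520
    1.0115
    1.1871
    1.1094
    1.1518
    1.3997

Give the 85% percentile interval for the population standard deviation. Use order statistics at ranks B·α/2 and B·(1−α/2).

Sorted replicates: 0.8097, 0.8848, 0.8927, 0.9503, 0.9648, 0.9669, 0.9685, 0.9852, 1.0115, 1.0345, 1.0520, 1.0820, 1.0896, 1.1077, 1.1086, 1.1094, 1.1353, 1.1401, 1.1422, 1.1518, 1.1586, 1.1871, 1.1879, 1.2456, 1.2491, 1.2498, 1.2681, 1.2985, 1.3578, 1.3942, 1.3997, 1.4003, 1.4055, 1.4146, 1.4439, 1.4797, 1.5078, 1.5138, 1.5219, 1.5435
α = 0.15; lower rank = 40 × 0.075 = 3; upper rank = 40 × 0.925 = 37.
The 3rd smallest replicate is 0.8927; the 37th is 1.5078.

(0.8927, 1.5078)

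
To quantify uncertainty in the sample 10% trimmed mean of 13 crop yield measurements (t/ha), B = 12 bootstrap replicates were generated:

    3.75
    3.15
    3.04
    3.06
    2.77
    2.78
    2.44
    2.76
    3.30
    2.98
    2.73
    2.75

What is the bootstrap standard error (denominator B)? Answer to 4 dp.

Bootstrap SE is the standard deviation of the 12 replicate 10% trimmed means.
Mean of replicates: (3.75 + 3.15 + 3.04 + 3.06 + 2.77 + 2.78 + 2.44 + 2.76 + 3.30 + 2.98 + 2.73 + 2.75) / 12 = 35.51000 / 12 = 2.95917
Sum of squared deviations: (+0.79083)² + (+0.19083)² + (+0.08083)² + (+0.10083)² + (−0.18917)² + (−0.17917)² + (−0.51917)² + (−0.19917)² + (+0.34083)² + (+0.02083)² + (−0.22917)² + (−0.20917)² = 1.26849
Variance = 1.26849 / 12 = 0.10571
SE* = √0.10571

SE* = 0.3251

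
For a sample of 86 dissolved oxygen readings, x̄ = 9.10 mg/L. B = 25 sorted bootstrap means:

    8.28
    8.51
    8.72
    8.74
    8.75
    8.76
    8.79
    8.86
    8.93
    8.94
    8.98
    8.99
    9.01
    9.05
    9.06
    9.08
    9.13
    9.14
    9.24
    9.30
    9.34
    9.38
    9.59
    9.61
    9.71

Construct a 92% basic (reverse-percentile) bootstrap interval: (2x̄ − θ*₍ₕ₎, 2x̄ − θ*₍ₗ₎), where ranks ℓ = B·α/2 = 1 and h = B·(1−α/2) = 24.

Percentile endpoints at ranks 1 and 24: θ*₍1₎ = 8.28, θ*₍24₎ = 9.61.
Basic interval reflects these around x̄:
  lower = 2 × 9.10 − 9.61 = 8.59
  upper = 2 × 9.10 − 8.28 = 9.92

(8.59, 9.92)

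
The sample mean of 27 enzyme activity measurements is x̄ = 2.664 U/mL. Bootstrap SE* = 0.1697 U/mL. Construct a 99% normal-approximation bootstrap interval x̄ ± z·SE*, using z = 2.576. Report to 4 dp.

Margin = 2.576 × 0.1697 = 0.43715
Interval: 2.664 ± 0.43715

(2.2269, 3.1011)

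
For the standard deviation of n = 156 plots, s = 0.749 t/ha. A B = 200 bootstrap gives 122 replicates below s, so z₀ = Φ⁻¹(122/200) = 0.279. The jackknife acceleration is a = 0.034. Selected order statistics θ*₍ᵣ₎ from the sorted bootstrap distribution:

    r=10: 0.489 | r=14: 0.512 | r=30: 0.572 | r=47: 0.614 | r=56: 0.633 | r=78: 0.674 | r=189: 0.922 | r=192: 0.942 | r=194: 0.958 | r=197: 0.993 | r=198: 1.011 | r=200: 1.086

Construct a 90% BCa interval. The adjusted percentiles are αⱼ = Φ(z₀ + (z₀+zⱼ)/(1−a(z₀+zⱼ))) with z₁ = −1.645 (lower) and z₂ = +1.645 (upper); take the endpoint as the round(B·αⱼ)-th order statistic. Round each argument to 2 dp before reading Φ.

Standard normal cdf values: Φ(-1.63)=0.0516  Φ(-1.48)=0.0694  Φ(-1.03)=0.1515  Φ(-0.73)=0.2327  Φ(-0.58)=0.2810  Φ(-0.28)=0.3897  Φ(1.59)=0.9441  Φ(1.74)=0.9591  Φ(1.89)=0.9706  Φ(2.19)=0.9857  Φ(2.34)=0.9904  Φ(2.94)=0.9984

Lower: z₀ + z₁ = 0.279 + (-1.645) = -1.366; 1 − a(z₀+z₁) = 1 − (0.034)(-1.366) = 1.0464; argument = 0.279 + (-1.366)/1.0464 = -1.0264 → -1.03.
α₁ = Φ(-1.03) = 0.1515; rank = round(200 × 0.1515) = 30; θ*₍30₎ = 0.572.
Upper: z₀ + z₂ = 1.924; 1 − a(z₀+z₂) = 0.9346; argument = 2.3377 → 2.34; α₂ = 0.9904; rank = 198; θ*₍198₎ = 1.011.

(0.572, 1.011)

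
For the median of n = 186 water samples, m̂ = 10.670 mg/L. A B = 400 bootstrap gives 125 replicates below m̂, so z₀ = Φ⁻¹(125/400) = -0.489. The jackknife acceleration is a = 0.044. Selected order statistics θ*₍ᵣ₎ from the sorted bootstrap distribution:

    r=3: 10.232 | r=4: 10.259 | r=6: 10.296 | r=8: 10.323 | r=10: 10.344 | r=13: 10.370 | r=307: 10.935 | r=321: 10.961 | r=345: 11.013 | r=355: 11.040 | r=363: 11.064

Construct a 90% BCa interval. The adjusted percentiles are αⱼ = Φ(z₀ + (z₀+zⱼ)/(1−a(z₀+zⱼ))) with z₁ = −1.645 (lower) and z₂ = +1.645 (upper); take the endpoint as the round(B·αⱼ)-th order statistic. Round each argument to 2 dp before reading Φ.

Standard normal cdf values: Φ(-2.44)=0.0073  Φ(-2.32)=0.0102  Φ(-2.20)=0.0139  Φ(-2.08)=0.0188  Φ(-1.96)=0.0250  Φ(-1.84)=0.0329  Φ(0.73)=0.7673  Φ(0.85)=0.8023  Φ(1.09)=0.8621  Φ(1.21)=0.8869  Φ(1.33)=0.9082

(10.232, 10.935)

Lower: z₀ + z₁ = -0.489 + (-1.645) = -2.134; 1 − a(z₀+z₁) = 1 − (0.044)(-2.134) = 1.0939; argument = -0.489 + (-2.134)/1.0939 = -2.4398 → -2.44.
α₁ = Φ(-2.44) = 0.0073; rank = round(400 × 0.0073) = 3; θ*₍3₎ = 10.232.
Upper: z₀ + z₂ = 1.156; 1 − a(z₀+z₂) = 0.9491; argument = 0.7289 → 0.73; α₂ = 0.7673; rank = 307; θ*₍307₎ = 10.935.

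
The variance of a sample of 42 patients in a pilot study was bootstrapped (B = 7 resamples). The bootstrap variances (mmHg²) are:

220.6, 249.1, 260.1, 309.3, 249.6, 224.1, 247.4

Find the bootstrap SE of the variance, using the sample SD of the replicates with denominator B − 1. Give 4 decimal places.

SE* = 29.2875

Bootstrap SE is the standard deviation of the 7 replicate variances.
Mean of replicates: (220.6 + 249.1 + 260.1 + 309.3 + 249.6 + 224.1 + 247.4) / 7 = 1760.20000 / 7 = 251.45714
Sum of squared deviations: (−30.85714)² + (−2.35714)² + (+8.64286)² + (+57.84286)² + (−1.85714)² + (−27.35714)² + (−4.05714)² = 5146.53714
Variance = 5146.53714 / 6 = 857.75619
SE* = √857.75619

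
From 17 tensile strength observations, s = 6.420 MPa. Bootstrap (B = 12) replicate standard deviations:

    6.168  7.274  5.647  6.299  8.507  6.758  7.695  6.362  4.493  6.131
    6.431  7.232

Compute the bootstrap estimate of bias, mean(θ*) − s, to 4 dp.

bias = +0.1631

mean(θ*) = (6.168 + 7.274 + 5.647 + 6.299 + 8.507 + 6.758 + 7.695 + 6.362 + 4.493 + 6.131 + 6.431 + 7.232) / 12 = 6.58308
bias = 6.58308 − 6.420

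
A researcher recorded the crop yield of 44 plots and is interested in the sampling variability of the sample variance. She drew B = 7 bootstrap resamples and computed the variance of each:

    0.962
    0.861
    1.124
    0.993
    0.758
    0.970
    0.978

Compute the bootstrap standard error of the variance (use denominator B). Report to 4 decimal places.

SE* = 0.1057

Bootstrap SE is the standard deviation of the 7 replicate variances.
Mean of replicates: (0.962 + 0.861 + 1.124 + 0.993 + 0.758 + 0.970 + 0.978) / 7 = 6.64600 / 7 = 0.94943
Sum of squared deviations: (+0.01257)² + (−0.08843)² + (+0.17457)² + (+0.04357)² + (−0.19143)² + (+0.02057)² + (+0.02857)² = 0.07824
Variance = 0.07824 / 7 = 0.01118
SE* = √0.01118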